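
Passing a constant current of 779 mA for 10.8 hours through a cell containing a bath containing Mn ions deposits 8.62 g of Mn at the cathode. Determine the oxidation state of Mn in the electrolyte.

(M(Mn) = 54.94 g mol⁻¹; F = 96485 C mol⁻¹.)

+2

Q = I·t = 0.7790 A × 38880 s = 30290 C, so n(e⁻) = 30290/96485 = 0.3139 mol.
n(Mn) deposited = 8.62 / 54.94 = 0.1569 mol.
Electrons per atom = n(e⁻)/n(Mn) = 0.3139 / 0.1569 = 2.00 ≈ 2, so the ion is Mn²⁺.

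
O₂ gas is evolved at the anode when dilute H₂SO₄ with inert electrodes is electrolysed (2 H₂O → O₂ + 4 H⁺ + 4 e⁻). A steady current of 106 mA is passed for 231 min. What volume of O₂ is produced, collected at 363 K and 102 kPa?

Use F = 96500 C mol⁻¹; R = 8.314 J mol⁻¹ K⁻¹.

0.113 L

Q = I·t = 0.1060 A × 13860 s = 1469 C.
n(e⁻) = Q/F = 1469 / 96500 = 0.01522 mol.
4 electrons are transferred per O₂ molecule, so n(O₂) = 0.01522 / 4 = 0.003806 mol.
V = nRT/P = (0.003806 × 8.314 × 363) / (102 × 10³ Pa) = 1.13 × 10⁻⁴ m³ = 0.113 L.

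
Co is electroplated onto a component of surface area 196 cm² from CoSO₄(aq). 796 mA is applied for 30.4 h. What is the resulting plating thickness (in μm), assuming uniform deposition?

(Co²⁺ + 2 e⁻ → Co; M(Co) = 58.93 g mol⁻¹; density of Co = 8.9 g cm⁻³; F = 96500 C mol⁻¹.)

152 μm

Q = I·t = 0.7960 × 109440 = 87110 C; n(e⁻) = 0.9027 mol.
n(Co) = n(e⁻)/2 = 0.4514 mol, so m = 0.4514 × 58.93 = 26.60 g.
Volume = m/ρ = 26.60 / 8.9 = 2.989 cm³.
Thickness = V/A = 2.989 / 196 = 0.0152 cm = 152 μm.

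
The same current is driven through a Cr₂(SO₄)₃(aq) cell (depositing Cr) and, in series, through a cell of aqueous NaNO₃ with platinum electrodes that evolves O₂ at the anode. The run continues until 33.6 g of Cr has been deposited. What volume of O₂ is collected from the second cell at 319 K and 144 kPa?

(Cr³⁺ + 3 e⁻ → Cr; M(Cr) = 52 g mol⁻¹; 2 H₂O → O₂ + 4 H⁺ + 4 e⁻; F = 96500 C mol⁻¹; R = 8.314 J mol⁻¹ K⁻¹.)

8.93 L

n(Cr) = 33.6 / 52 = 0.6462 mol, so n(e⁻) = 3 × 0.6462 = 1.938 mol.
The cells are in series, so the same 1.938 mol of electrons passes through the second cell.
2 H₂O → O₂ + 4 H⁺ + 4 e⁻ — 4 mol e⁻ per mol O₂, so n(O₂) = 1.938/4 = 0.4846 mol.
V = nRT/P = (0.4846 × 8.314 × 319) / (144 × 10³) = 0.00893 m³ = 8.93 L.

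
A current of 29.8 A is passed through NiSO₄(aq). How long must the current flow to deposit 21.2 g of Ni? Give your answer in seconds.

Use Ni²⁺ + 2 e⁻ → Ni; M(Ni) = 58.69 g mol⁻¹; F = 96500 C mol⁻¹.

n(Ni) = m/M = 21.2 / 58.69 = 0.3612 mol.
Each Ni atom requires 2 electrons, so n(e⁻) = 2 × 0.3612 = 0.7224 mol.
Q = n(e⁻)·F = 0.7224 × 96500 = 69720 C.
t = Q/I = 69720 / 29.80 A = 2339 s.

2340 s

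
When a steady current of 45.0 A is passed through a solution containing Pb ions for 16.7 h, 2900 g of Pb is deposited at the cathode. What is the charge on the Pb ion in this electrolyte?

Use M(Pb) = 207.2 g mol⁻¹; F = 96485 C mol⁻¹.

+2

Q = I·t = 45.00 A × 60120 s = 2705000 C, so n(e⁻) = 2705000/96485 = 28.04 mol.
n(Pb) deposited = 2900 / 207.2 = 14.00 mol.
Electrons per atom = n(e⁻)/n(Pb) = 28.04 / 14.00 = 2.00 ≈ 2, so the ion is Pb²⁺.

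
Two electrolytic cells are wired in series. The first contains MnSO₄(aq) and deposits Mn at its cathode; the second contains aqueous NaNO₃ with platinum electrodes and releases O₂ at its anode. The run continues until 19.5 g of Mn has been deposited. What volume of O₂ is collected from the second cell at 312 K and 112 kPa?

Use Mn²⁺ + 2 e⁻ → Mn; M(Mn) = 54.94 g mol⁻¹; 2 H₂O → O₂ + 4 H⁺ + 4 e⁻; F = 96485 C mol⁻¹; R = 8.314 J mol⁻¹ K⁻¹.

4.11 L

n(Mn) = 19.5 / 54.94 = 0.3549 mol, so n(e⁻) = 2 × 0.3549 = 0.7099 mol.
The cells are in series, so the same 0.7099 mol of electrons passes through the second cell.
2 H₂O → O₂ + 4 H⁺ + 4 e⁻ — 4 mol e⁻ per mol O₂, so n(O₂) = 0.7099/4 = 0.1775 mol.
V = nRT/P = (0.1775 × 8.314 × 312) / (112 × 10³) = 0.00411 m³ = 4.11 L.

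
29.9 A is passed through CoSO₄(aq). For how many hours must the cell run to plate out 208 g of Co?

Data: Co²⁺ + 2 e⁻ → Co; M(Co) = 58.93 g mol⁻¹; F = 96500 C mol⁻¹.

n(Co) = m/M = 208 / 58.93 = 3.530 mol.
Each Co atom requires 2 electrons, so n(e⁻) = 2 × 3.530 = 7.059 mol.
Q = n(e⁻)·F = 7.059 × 96500 = 681200 C.
t = Q/I = 681200 / 29.90 A = 22780 s = 6.33 h.

6.33 h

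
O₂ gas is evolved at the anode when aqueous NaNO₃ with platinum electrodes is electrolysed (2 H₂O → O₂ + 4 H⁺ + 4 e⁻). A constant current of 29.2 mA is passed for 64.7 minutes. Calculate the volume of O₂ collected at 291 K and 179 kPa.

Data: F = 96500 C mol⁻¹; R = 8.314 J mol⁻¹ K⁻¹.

Q = I·t = 0.02920 A × 3882.0 s = 113.4 C.
n(e⁻) = Q/F = 113.4 / 96500 = 0.001175 mol.
4 electrons are transferred per O₂ molecule, so n(O₂) = 0.001175 / 4 = 0.0002937 mol.
V = nRT/P = (0.0002937 × 8.314 × 291) / (179 × 10³ Pa) = 3.97 × 10⁻⁶ m³ = 0.00397 L.

0.00397 L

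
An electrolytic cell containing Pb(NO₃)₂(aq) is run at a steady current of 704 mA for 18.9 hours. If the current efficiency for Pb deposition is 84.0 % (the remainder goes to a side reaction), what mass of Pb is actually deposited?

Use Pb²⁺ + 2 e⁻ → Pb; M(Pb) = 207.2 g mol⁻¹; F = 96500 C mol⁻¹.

43.2 g

Q = I·t = 0.7040 × 68040 = 47900 C.
n(e⁻) = 47900/96500 = 0.4964 mol; theoretically n(Pb) = 0.4964/2 = 0.2482 mol, m_theo = 51.42 g.
At 84.0 % efficiency, m_actual = 0.840 × 51.42 = 43.2 g.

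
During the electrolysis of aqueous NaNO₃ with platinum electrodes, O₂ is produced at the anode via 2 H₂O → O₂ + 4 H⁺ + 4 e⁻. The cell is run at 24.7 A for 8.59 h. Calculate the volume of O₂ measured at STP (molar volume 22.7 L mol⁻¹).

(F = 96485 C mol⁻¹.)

Q = I·t = 24.70 A × 30924 s = 763800 C.
n(e⁻) = Q/F = 763800 / 96485 = 7.916 mol.
4 electrons are transferred per O₂ molecule, so n(O₂) = 7.916 / 4 = 1.979 mol.
V = n × V_m = 1.979 × 22.7 = 44.9 L.

44.9 L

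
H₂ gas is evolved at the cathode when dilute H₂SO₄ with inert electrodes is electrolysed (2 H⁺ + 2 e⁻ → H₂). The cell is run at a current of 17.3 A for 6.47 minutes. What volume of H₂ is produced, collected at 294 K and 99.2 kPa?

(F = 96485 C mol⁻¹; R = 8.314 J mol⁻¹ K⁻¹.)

0.858 L

Q = I·t = 17.30 A × 388.20 s = 6716 C.
n(e⁻) = Q/F = 6716 / 96485 = 0.06961 mol.
2 electrons are transferred per H₂ molecule, so n(H₂) = 0.06961 / 2 = 0.03480 mol.
V = nRT/P = (0.03480 × 8.314 × 294) / (99.2 × 10³ Pa) = 8.58 × 10⁻⁴ m³ = 0.858 L.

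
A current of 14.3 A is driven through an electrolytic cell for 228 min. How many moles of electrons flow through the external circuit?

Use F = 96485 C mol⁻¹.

2.03 mol

Q = I·t = 14.30 A × 13680 s = 195600 C.
n(e⁻) = Q/F = 195600 / 96485 = 2.03 mol.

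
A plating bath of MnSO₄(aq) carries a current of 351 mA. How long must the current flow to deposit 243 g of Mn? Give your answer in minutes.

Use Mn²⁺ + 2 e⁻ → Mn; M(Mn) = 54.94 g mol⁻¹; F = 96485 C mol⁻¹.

40500 min

n(Mn) = m/M = 243 / 54.94 = 4.423 mol.
Each Mn atom requires 2 electrons, so n(e⁻) = 2 × 4.423 = 8.846 mol.
Q = n(e⁻)·F = 8.846 × 96485 = 853500 C.
t = Q/I = 853500 / 0.3510 A = 2432000 s = 40500 min.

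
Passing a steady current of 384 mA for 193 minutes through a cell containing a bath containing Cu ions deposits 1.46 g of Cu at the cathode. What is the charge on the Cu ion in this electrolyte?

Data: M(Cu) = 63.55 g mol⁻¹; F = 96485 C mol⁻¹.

+2

Q = I·t = 0.3840 A × 11580 s = 4447 C, so n(e⁻) = 4447/96485 = 0.04609 mol.
n(Cu) deposited = 1.46 / 63.55 = 0.02297 mol.
Electrons per atom = n(e⁻)/n(Cu) = 0.04609 / 0.02297 = 2.01 ≈ 2, so the ion is Cu²⁺.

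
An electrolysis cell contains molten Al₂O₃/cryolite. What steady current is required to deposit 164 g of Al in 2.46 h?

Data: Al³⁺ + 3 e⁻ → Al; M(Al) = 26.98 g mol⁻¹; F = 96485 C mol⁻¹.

n(Al) = 164 / 26.98 = 6.079 mol.
n(e⁻) = 3 × 6.079 = 18.24 mol.
Q = n(e⁻)·F = 18.24 × 96485 = 1759000 C.
I = Q/t = 1759000 / 8856.0 s = 199 A.

199 A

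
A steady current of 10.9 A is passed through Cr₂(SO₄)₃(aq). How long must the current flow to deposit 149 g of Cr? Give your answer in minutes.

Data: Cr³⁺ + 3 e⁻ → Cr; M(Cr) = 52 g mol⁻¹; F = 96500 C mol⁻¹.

1270 min

n(Cr) = m/M = 149 / 52 = 2.865 mol.
Each Cr atom requires 3 electrons, so n(e⁻) = 3 × 2.865 = 8.596 mol.
Q = n(e⁻)·F = 8.596 × 96500 = 829500 C.
t = Q/I = 829500 / 10.90 A = 76100 s = 1270 min.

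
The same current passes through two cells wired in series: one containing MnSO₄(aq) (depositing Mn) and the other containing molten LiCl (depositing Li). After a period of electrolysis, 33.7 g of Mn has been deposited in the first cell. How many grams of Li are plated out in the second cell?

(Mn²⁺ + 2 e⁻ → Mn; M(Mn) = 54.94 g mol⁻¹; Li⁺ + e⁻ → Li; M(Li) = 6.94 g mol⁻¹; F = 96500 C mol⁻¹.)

8.51 g

n(Mn) = 33.7 / 54.94 = 0.6134 mol.
Since Mn²⁺ + 2 e⁻ → Mn, n(e⁻) passed = 2 × 0.6134 = 1.227 mol.
Cells in series carry the same charge, so the same 1.227 mol of electrons passes through cell 2.
Li⁺ + e⁻ → Li, so n(Li) = 1.227 / 1 = 1.227 mol.
m(Li) = 1.227 × 6.94 = 8.51 g.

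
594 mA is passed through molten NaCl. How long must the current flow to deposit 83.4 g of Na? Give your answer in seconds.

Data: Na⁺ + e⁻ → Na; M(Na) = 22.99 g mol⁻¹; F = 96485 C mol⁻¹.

n(Na) = m/M = 83.4 / 22.99 = 3.628 mol.
Each Na atom requires 1 electron, so n(e⁻) = 1 × 3.628 = 3.628 mol.
Q = n(e⁻)·F = 3.628 × 96485 = 350000 C.
t = Q/I = 350000 / 0.5940 A = 589300 s.

5.89 × 10⁵ s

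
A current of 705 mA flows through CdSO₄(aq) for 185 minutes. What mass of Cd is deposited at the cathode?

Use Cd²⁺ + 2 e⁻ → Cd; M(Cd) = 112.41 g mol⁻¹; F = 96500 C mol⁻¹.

Q = I·t = 0.7050 A × 11100 s = 7826 C.
n(e⁻) = Q/F = 7826 / 96500 = 0.08109 mol.
Cd²⁺ + 2 e⁻ → Cd, so n(Cd) = n(e⁻)/2 = 0.04055 mol.
m = n·M = 0.04055 × 112.41 = 4.56 g.

4.56 g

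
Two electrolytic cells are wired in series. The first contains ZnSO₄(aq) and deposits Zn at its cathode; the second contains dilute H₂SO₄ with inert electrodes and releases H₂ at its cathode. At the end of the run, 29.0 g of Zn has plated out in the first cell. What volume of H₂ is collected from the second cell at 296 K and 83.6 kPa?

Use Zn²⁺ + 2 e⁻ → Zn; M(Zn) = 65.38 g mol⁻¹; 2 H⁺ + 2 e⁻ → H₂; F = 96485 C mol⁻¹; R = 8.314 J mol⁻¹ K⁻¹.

n(Zn) = 29.0 / 65.38 = 0.4436 mol, so n(e⁻) = 2 × 0.4436 = 0.8871 mol.
The cells are in series, so the same 0.8871 mol of electrons passes through the second cell.
2 H⁺ + 2 e⁻ → H₂ — 2 mol e⁻ per mol H₂, so n(H₂) = 0.8871/2 = 0.4436 mol.
V = nRT/P = (0.4436 × 8.314 × 296) / (83.6 × 10³) = 0.0131 m³ = 13.1 L.

13.1 L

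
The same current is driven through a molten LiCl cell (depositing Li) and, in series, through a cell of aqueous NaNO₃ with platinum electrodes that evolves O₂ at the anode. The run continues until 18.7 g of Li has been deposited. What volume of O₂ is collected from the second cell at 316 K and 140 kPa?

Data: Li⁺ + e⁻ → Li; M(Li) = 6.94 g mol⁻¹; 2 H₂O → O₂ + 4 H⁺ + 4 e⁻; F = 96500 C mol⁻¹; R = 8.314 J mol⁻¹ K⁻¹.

n(Li) = 18.7 / 6.94 = 2.695 mol, so n(e⁻) = 1 × 2.695 = 2.695 mol.
The cells are in series, so the same 2.695 mol of electrons passes through the second cell.
2 H₂O → O₂ + 4 H⁺ + 4 e⁻ — 4 mol e⁻ per mol O₂, so n(O₂) = 2.695/4 = 0.6736 mol.
V = nRT/P = (0.6736 × 8.314 × 316) / (140 × 10³) = 0.0126 m³ = 12.6 L.

12.6 L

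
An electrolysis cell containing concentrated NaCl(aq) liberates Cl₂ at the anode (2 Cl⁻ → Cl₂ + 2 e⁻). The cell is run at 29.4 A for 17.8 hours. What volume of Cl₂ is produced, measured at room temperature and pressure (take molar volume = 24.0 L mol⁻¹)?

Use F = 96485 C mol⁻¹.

Q = I·t = 29.40 A × 64080 s = 1884000 C.
n(e⁻) = Q/F = 1884000 / 96485 = 19.53 mol.
2 electrons are transferred per Cl₂ molecule, so n(Cl₂) = 19.53 / 2 = 9.763 mol.
V = n × V_m = 9.763 × 24.0 = 234 L.

234 L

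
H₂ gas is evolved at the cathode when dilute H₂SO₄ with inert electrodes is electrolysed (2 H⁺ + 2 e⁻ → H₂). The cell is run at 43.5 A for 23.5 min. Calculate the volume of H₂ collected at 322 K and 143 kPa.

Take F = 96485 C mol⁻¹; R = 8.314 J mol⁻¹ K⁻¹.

Q = I·t = 43.50 A × 1410.0 s = 61340 C.
n(e⁻) = Q/F = 61340 / 96485 = 0.6357 mol.
2 electrons are transferred per H₂ molecule, so n(H₂) = 0.6357 / 2 = 0.3178 mol.
V = nRT/P = (0.3178 × 8.314 × 322) / (143 × 10³ Pa) = 0.00595 m³ = 5.95 L.

5.95 L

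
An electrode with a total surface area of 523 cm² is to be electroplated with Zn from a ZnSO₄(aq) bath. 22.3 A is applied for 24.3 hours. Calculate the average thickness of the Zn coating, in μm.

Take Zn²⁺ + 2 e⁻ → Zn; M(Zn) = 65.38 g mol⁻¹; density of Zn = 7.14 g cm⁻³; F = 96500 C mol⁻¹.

1770 μm

Q = I·t = 22.30 × 87480 = 1951000 C; n(e⁻) = 20.22 mol.
n(Zn) = n(e⁻)/2 = 10.11 mol, so m = 10.11 × 65.38 = 660.8 g.
Volume = m/ρ = 660.8 / 7.14 = 92.56 cm³.
Thickness = V/A = 92.56 / 523 = 0.177 cm = 1770 μm.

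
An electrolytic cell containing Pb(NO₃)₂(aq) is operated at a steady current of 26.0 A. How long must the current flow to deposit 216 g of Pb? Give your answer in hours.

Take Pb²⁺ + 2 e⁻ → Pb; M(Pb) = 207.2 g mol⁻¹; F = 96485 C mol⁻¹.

2.15 h

n(Pb) = m/M = 216 / 207.2 = 1.042 mol.
Each Pb atom requires 2 electrons, so n(e⁻) = 2 × 1.042 = 2.085 mol.
Q = n(e⁻)·F = 2.085 × 96485 = 201200 C.
t = Q/I = 201200 / 26.00 A = 7737 s = 2.15 h.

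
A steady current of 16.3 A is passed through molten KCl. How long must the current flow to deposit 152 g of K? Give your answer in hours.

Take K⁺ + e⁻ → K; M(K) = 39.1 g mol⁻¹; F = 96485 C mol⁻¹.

6.39 h

n(K) = m/M = 152 / 39.1 = 3.887 mol.
Each K atom requires 1 electron, so n(e⁻) = 1 × 3.887 = 3.887 mol.
Q = n(e⁻)·F = 3.887 × 96485 = 375100 C.
t = Q/I = 375100 / 16.30 A = 23010 s = 6.39 h.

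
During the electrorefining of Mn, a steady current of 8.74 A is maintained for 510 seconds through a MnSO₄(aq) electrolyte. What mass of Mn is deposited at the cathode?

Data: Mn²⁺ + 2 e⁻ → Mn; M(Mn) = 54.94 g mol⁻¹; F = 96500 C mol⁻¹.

1.27 g

Q = I·t = 8.740 A × 510.00 s = 4457 C.
n(e⁻) = Q/F = 4457 / 96500 = 0.04619 mol.
Mn²⁺ + 2 e⁻ → Mn, so n(Mn) = n(e⁻)/2 = 0.02310 mol.
m = n·M = 0.02310 × 54.94 = 1.27 g.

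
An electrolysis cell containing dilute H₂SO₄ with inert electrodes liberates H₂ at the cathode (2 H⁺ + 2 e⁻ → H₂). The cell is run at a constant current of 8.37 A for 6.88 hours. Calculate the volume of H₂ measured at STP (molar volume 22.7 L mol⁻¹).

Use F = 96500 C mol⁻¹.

Q = I·t = 8.370 A × 24768 s = 207300 C.
n(e⁻) = Q/F = 207300 / 96500 = 2.148 mol.
2 electrons are transferred per H₂ molecule, so n(H₂) = 2.148 / 2 = 1.074 mol.
V = n × V_m = 1.074 × 22.7 = 24.4 L.

24.4 L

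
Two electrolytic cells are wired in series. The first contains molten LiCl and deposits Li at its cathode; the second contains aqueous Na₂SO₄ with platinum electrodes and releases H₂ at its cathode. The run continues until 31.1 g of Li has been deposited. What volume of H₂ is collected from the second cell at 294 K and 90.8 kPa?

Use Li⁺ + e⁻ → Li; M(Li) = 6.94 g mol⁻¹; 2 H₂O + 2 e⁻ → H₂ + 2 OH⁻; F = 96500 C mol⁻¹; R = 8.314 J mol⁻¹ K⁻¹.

n(Li) = 31.1 / 6.94 = 4.481 mol, so n(e⁻) = 1 × 4.481 = 4.481 mol.
The cells are in series, so the same 4.481 mol of electrons passes through the second cell.
2 H₂O + 2 e⁻ → H₂ + 2 OH⁻ — 2 mol e⁻ per mol H₂, so n(H₂) = 4.481/2 = 2.241 mol.
V = nRT/P = (2.241 × 8.314 × 294) / (90.8 × 10³) = 0.0603 m³ = 60.3 L.

60.3 L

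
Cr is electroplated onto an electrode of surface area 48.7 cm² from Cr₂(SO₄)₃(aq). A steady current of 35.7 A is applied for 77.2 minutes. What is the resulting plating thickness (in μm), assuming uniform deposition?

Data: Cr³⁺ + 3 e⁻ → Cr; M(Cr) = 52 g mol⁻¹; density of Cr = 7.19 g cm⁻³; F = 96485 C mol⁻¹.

848 μm

Q = I·t = 35.70 × 4632.0 = 165400 C; n(e⁻) = 1.714 mol.
n(Cr) = n(e⁻)/3 = 0.5713 mol, so m = 0.5713 × 52 = 29.71 g.
Volume = m/ρ = 29.71 / 7.19 = 4.132 cm³.
Thickness = V/A = 4.132 / 48.7 = 0.0848 cm = 848 μm.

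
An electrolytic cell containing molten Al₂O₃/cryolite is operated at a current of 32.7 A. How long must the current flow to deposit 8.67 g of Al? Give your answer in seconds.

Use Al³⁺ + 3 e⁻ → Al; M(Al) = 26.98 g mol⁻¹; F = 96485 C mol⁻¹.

2840 s

n(Al) = m/M = 8.67 / 26.98 = 0.3213 mol.
Each Al atom requires 3 electrons, so n(e⁻) = 3 × 0.3213 = 0.9640 mol.
Q = n(e⁻)·F = 0.9640 × 96485 = 93020 C.
t = Q/I = 93020 / 32.70 A = 2845 s.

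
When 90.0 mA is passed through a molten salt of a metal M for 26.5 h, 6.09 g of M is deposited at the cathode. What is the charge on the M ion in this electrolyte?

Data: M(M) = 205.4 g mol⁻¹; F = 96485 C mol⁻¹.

Q = I·t = 0.09000 A × 95400 s = 8586 C, so n(e⁻) = 8586/96485 = 0.08899 mol.
n(M) deposited = 6.09 / 205.4 = 0.02965 mol.
Electrons per atom = n(e⁻)/n(M) = 0.08899 / 0.02965 = 3.00 ≈ 3, so the ion is M³⁺.

+3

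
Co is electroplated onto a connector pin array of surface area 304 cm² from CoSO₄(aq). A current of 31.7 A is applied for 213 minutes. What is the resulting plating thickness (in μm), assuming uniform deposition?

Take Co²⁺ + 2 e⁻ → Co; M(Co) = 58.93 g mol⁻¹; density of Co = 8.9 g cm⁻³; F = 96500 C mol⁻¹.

Q = I·t = 31.70 × 12780 = 405100 C; n(e⁻) = 4.198 mol.
n(Co) = n(e⁻)/2 = 2.099 mol, so m = 2.099 × 58.93 = 123.7 g.
Volume = m/ρ = 123.7 / 8.9 = 13.90 cm³.
Thickness = V/A = 13.90 / 304 = 0.0457 cm = 457 μm.

457 μm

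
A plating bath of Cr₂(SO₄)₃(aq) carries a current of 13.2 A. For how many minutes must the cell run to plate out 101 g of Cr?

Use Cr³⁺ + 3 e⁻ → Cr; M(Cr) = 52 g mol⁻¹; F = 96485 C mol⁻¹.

710 min

n(Cr) = m/M = 101 / 52 = 1.942 mol.
Each Cr atom requires 3 electrons, so n(e⁻) = 3 × 1.942 = 5.827 mol.
Q = n(e⁻)·F = 5.827 × 96485 = 562200 C.
t = Q/I = 562200 / 13.20 A = 42590 s = 710 min.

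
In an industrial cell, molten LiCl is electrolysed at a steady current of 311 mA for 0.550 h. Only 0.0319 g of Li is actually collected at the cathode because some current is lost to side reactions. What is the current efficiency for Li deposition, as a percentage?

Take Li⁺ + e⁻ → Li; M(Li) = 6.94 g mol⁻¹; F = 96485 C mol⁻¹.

Q = I·t = 0.3110 × 1980.0 = 615.8 C; n(e⁻) = 615.8/96485 = 0.006382 mol.
Theoretical n(Li) = n(e⁻)/1 = 0.006382 mol, i.e. m_theo = 0.006382 × 6.94 = 0.04429 g.
Efficiency = m_actual / m_theo = 0.0319 / 0.04429 = 72.0 %.

72.0 %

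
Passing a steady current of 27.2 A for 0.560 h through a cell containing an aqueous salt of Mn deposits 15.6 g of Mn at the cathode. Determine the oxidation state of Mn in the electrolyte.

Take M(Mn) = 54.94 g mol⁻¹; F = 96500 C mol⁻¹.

Q = I·t = 27.20 A × 2016.0 s = 54840 C, so n(e⁻) = 54840/96500 = 0.5682 mol.
n(Mn) deposited = 15.6 / 54.94 = 0.2839 mol.
Electrons per atom = n(e⁻)/n(Mn) = 0.5682 / 0.2839 = 2.00 ≈ 2, so the ion is Mn²⁺.

+2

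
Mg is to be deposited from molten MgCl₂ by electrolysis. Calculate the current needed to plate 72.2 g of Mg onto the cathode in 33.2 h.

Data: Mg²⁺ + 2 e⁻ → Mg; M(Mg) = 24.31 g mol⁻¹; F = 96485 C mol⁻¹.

n(Mg) = 72.2 / 24.31 = 2.970 mol.
n(e⁻) = 2 × 2.970 = 5.940 mol.
Q = n(e⁻)·F = 5.940 × 96485 = 573100 C.
I = Q/t = 573100 / 119520 s = 4.80 A.

4.80 A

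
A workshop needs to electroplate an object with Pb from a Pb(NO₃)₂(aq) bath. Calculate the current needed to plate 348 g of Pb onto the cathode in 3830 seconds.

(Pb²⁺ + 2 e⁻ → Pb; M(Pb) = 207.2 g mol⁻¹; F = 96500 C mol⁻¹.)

n(Pb) = 348 / 207.2 = 1.680 mol.
n(e⁻) = 2 × 1.680 = 3.359 mol.
Q = n(e⁻)·F = 3.359 × 96500 = 324200 C.
I = Q/t = 324200 / 3830.0 s = 84.6 A.

84.6 A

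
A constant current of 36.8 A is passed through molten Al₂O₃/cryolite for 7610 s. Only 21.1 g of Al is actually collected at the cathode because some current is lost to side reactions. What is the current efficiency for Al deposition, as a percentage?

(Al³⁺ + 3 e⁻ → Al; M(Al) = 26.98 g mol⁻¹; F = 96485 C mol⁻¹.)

Q = I·t = 36.80 × 7610.0 = 280000 C; n(e⁻) = 280000/96485 = 2.903 mol.
Theoretical n(Al) = n(e⁻)/3 = 0.9675 mol, i.e. m_theo = 0.9675 × 26.98 = 26.10 g.
Efficiency = m_actual / m_theo = 21.1 / 26.10 = 80.8 %.

80.8 %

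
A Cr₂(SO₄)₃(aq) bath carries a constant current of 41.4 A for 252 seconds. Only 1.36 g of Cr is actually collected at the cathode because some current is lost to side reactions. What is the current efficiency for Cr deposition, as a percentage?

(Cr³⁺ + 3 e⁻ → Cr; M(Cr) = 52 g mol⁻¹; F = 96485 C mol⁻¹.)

72.6 %

Q = I·t = 41.40 × 252.00 = 10430 C; n(e⁻) = 10430/96485 = 0.1081 mol.
Theoretical n(Cr) = n(e⁻)/3 = 0.03604 mol, i.e. m_theo = 0.03604 × 52 = 1.874 g.
Efficiency = m_actual / m_theo = 1.36 / 1.874 = 72.6 %.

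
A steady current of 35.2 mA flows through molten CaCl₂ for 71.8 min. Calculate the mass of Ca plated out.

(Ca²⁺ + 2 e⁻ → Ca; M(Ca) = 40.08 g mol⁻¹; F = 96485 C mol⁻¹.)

0.0315 g

Q = I·t = 0.03520 A × 4308.0 s = 151.6 C.
n(e⁻) = Q/F = 151.6 / 96485 = 0.001572 mol.
Ca²⁺ + 2 e⁻ → Ca, so n(Ca) = n(e⁻)/2 = 0.0007858 mol.
m = n·M = 0.0007858 × 40.08 = 0.0315 g.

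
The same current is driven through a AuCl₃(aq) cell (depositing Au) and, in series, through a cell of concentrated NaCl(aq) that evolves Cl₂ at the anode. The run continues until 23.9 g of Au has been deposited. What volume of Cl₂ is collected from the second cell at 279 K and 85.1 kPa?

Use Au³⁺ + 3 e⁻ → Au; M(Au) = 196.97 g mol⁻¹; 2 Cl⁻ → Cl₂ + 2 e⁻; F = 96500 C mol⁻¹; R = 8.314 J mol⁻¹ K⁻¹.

n(Au) = 23.9 / 196.97 = 0.1213 mol, so n(e⁻) = 3 × 0.1213 = 0.3640 mol.
The cells are in series, so the same 0.3640 mol of electrons passes through the second cell.
2 Cl⁻ → Cl₂ + 2 e⁻ — 2 mol e⁻ per mol Cl₂, so n(Cl₂) = 0.3640/2 = 0.1820 mol.
V = nRT/P = (0.1820 × 8.314 × 279) / (85.1 × 10³) = 0.00496 m³ = 4.96 L.

4.96 L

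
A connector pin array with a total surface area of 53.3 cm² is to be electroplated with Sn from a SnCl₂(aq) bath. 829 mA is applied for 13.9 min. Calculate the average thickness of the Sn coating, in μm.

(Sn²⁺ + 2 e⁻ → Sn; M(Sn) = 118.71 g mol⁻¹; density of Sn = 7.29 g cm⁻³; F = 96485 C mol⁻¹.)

Q = I·t = 0.8290 × 834.00 = 691.4 C; n(e⁻) = 0.007166 mol.
n(Sn) = n(e⁻)/2 = 0.003583 mol, so m = 0.003583 × 118.71 = 0.4253 g.
Volume = m/ρ = 0.4253 / 7.29 = 0.05834 cm³.
Thickness = V/A = 0.05834 / 53.3 = 0.00109 cm = 10.9 μm.

10.9 μm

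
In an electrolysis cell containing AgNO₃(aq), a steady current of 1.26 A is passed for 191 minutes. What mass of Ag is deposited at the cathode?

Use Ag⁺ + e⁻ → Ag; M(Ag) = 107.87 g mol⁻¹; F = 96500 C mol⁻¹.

Q = I·t = 1.260 A × 11460 s = 14440 C.
n(e⁻) = Q/F = 14440 / 96500 = 0.1496 mol.
Ag⁺ + e⁻ → Ag, so n(Ag) = n(e⁻)/1 = 0.1496 mol.
m = n·M = 0.1496 × 107.87 = 16.1 g.

16.1 g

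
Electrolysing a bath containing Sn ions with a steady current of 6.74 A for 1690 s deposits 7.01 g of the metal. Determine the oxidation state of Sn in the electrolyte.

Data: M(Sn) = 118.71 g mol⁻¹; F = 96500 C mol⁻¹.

+2

Q = I·t = 6.740 A × 1690.0 s = 11390 C, so n(e⁻) = 11390/96500 = 0.1180 mol.
n(Sn) deposited = 7.01 / 118.71 = 0.05905 mol.
Electrons per atom = n(e⁻)/n(Sn) = 0.1180 / 0.05905 = 2.00 ≈ 2, so the ion is Sn²⁺.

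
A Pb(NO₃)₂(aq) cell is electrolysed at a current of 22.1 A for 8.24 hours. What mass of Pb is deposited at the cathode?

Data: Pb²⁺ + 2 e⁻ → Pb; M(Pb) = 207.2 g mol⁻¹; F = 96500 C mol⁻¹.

704 g

Q = I·t = 22.10 A × 29664 s = 655600 C.
n(e⁻) = Q/F = 655600 / 96500 = 6.794 mol.
Pb²⁺ + 2 e⁻ → Pb, so n(Pb) = n(e⁻)/2 = 3.397 mol.
m = n·M = 3.397 × 207.2 = 704 g.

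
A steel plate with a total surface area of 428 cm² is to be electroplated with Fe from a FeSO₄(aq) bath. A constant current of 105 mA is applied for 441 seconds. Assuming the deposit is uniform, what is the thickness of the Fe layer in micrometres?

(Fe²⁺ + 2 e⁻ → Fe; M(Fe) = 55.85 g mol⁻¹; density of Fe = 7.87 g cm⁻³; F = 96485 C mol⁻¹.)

0.0398 μm

Q = I·t = 0.1050 × 441.00 = 46.30 C; n(e⁻) = 0.0004799 mol.
n(Fe) = n(e⁻)/2 = 0.0002400 mol, so m = 0.0002400 × 55.85 = 0.01340 g.
Volume = m/ρ = 0.01340 / 7.87 = 0.001703 cm³.
Thickness = V/A = 0.001703 / 428 = 3.98 × 10⁻⁶ cm = 0.0398 μm.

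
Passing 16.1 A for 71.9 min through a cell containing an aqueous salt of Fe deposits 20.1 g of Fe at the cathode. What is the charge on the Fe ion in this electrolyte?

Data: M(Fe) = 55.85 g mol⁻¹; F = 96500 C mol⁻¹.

Q = I·t = 16.10 A × 4314.0 s = 69460 C, so n(e⁻) = 69460/96500 = 0.7197 mol.
n(Fe) deposited = 20.1 / 55.85 = 0.3599 mol.
Electrons per atom = n(e⁻)/n(Fe) = 0.7197 / 0.3599 = 2.00 ≈ 2, so the ion is Fe²⁺.

+2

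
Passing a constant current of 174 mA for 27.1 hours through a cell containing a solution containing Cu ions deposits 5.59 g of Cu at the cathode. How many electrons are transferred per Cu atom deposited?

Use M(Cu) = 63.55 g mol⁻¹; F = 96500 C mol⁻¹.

2

Q = I·t = 0.1740 A × 97560 s = 16980 C, so n(e⁻) = 16980/96500 = 0.1759 mol.
n(Cu) deposited = 5.59 / 63.55 = 0.08796 mol.
Electrons per atom = n(e⁻)/n(Cu) = 0.1759 / 0.08796 = 2.00 ≈ 2, so the ion is Cu²⁺.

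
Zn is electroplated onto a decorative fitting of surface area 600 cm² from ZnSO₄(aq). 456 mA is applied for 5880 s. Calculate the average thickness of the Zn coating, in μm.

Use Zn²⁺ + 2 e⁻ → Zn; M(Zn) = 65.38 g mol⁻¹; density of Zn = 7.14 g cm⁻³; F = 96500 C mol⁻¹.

Q = I·t = 0.4560 × 5880.0 = 2681 C; n(e⁻) = 0.02779 mol.
n(Zn) = n(e⁻)/2 = 0.01389 mol, so m = 0.01389 × 65.38 = 0.9083 g.
Volume = m/ρ = 0.9083 / 7.14 = 0.1272 cm³.
Thickness = V/A = 0.1272 / 600 = 2.12 × 10⁻⁴ cm = 2.12 μm.

2.12 μm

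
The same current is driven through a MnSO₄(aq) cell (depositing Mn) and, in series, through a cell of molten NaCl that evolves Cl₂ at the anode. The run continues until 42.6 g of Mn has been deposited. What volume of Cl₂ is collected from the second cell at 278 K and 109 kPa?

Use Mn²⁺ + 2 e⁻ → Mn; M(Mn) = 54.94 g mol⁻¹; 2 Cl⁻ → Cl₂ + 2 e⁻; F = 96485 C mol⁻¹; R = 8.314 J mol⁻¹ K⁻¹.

16.4 L

n(Mn) = 42.6 / 54.94 = 0.7754 mol, so n(e⁻) = 2 × 0.7754 = 1.551 mol.
The cells are in series, so the same 1.551 mol of electrons passes through the second cell.
2 Cl⁻ → Cl₂ + 2 e⁻ — 2 mol e⁻ per mol Cl₂, so n(Cl₂) = 1.551/2 = 0.7754 mol.
V = nRT/P = (0.7754 × 8.314 × 278) / (109 × 10³) = 0.0164 m³ = 16.4 L.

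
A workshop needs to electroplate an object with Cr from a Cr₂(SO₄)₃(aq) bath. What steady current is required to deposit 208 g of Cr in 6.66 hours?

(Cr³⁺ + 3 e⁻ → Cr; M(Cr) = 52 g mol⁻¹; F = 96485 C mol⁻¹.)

n(Cr) = 208 / 52 = 4.000 mol.
n(e⁻) = 3 × 4.000 = 12.00 mol.
Q = n(e⁻)·F = 12.00 × 96485 = 1158000 C.
I = Q/t = 1158000 / 23976 s = 48.3 A.

48.3 A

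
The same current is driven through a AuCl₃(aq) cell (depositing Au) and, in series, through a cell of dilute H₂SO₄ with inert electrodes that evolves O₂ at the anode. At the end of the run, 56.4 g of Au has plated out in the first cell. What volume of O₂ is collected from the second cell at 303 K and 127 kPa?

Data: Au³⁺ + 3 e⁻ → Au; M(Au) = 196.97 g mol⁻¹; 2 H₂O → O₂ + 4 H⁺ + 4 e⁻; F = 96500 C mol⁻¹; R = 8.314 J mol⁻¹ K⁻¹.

n(Au) = 56.4 / 196.97 = 0.2863 mol, so n(e⁻) = 3 × 0.2863 = 0.8590 mol.
The cells are in series, so the same 0.8590 mol of electrons passes through the second cell.
2 H₂O → O₂ + 4 H⁺ + 4 e⁻ — 4 mol e⁻ per mol O₂, so n(O₂) = 0.8590/4 = 0.2148 mol.
V = nRT/P = (0.2148 × 8.314 × 303) / (127 × 10³) = 0.00426 m³ = 4.26 L.

4.26 L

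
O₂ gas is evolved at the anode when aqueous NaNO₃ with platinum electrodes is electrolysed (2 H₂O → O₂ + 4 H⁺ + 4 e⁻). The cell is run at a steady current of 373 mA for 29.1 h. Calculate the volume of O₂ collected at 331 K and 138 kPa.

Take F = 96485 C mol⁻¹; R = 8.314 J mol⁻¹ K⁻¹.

2.02 L

Q = I·t = 0.3730 A × 104760 s = 39080 C.
n(e⁻) = Q/F = 39080 / 96485 = 0.4050 mol.
4 electrons are transferred per O₂ molecule, so n(O₂) = 0.4050 / 4 = 0.1012 mol.
V = nRT/P = (0.1012 × 8.314 × 331) / (138 × 10³ Pa) = 0.00202 m³ = 2.02 L.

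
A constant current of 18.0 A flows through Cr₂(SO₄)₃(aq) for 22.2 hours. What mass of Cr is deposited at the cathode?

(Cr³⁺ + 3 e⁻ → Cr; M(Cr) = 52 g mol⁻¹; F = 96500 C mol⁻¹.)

258 g

Q = I·t = 18.00 A × 79920 s = 1439000 C.
n(e⁻) = Q/F = 1439000 / 96500 = 14.91 mol.
Cr³⁺ + 3 e⁻ → Cr, so n(Cr) = n(e⁻)/3 = 4.969 mol.
m = n·M = 4.969 × 52 = 258 g.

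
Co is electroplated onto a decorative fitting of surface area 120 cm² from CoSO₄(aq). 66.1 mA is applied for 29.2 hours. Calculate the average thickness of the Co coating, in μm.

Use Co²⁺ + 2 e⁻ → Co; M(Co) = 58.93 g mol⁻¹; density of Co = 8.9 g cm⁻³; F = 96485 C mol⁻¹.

19.9 μm

Q = I·t = 0.06610 × 105120 = 6948 C; n(e⁻) = 0.07202 mol.
n(Co) = n(e⁻)/2 = 0.03601 mol, so m = 0.03601 × 58.93 = 2.122 g.
Volume = m/ρ = 2.122 / 8.9 = 0.2384 cm³.
Thickness = V/A = 0.2384 / 120 = 0.00199 cm = 19.9 μm.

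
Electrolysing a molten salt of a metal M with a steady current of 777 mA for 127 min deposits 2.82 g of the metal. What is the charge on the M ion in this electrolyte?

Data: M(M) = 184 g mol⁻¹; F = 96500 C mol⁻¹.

Q = I·t = 0.7770 A × 7620.0 s = 5921 C, so n(e⁻) = 5921/96500 = 0.06135 mol.
n(M) deposited = 2.82 / 184 = 0.01533 mol.
Electrons per atom = n(e⁻)/n(M) = 0.06135 / 0.01533 = 4.00 ≈ 4, so the ion is M⁴⁺.

+4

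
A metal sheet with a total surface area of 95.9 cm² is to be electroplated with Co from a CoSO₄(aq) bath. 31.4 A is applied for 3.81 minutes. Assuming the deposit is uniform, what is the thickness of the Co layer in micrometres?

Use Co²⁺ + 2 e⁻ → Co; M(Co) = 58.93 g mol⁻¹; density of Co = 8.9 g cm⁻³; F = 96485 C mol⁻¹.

25.7 μm

Q = I·t = 31.40 × 228.60 = 7178 C; n(e⁻) = 0.07440 mol.
n(Co) = n(e⁻)/2 = 0.03720 mol, so m = 0.03720 × 58.93 = 2.192 g.
Volume = m/ρ = 2.192 / 8.9 = 0.2463 cm³.
Thickness = V/A = 0.2463 / 95.9 = 0.00257 cm = 25.7 μm.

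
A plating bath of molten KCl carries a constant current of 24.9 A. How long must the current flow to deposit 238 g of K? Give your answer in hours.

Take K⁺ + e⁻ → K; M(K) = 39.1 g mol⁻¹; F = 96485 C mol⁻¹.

6.55 h

n(K) = m/M = 238 / 39.1 = 6.087 mol.
Each K atom requires 1 electron, so n(e⁻) = 1 × 6.087 = 6.087 mol.
Q = n(e⁻)·F = 6.087 × 96485 = 587300 C.
t = Q/I = 587300 / 24.90 A = 23590 s = 6.55 h.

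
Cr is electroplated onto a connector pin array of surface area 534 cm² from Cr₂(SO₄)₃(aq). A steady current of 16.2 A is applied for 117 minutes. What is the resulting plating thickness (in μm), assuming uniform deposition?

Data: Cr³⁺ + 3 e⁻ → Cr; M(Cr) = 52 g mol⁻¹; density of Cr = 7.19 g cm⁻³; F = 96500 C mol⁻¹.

Q = I·t = 16.20 × 7020.0 = 113700 C; n(e⁻) = 1.178 mol.
n(Cr) = n(e⁻)/3 = 0.3928 mol, so m = 0.3928 × 52 = 20.43 g.
Volume = m/ρ = 20.43 / 7.19 = 2.841 cm³.
Thickness = V/A = 2.841 / 534 = 0.00532 cm = 53.2 μm.

53.2 μm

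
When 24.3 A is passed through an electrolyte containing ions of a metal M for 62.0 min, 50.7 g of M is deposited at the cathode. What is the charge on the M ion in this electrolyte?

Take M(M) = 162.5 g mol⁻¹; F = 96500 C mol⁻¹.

Q = I·t = 24.30 A × 3720.0 s = 90400 C, so n(e⁻) = 90400/96500 = 0.9367 mol.
n(M) deposited = 50.7 / 162.5 = 0.3120 mol.
Electrons per atom = n(e⁻)/n(M) = 0.9367 / 0.3120 = 3.00 ≈ 3, so the ion is M³⁺.

+3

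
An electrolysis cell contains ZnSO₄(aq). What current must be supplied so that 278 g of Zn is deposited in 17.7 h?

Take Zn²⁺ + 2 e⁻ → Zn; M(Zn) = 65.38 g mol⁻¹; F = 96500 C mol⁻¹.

n(Zn) = 278 / 65.38 = 4.252 mol.
n(e⁻) = 2 × 4.252 = 8.504 mol.
Q = n(e⁻)·F = 8.504 × 96500 = 820600 C.
I = Q/t = 820600 / 63720 s = 12.9 A.

12.9 A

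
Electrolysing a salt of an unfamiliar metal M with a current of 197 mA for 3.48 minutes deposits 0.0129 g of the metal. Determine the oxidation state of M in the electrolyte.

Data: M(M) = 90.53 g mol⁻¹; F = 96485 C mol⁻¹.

+3

Q = I·t = 0.1970 A × 208.80 s = 41.13 C, so n(e⁻) = 41.13/96485 = 0.0004263 mol.
n(M) deposited = 0.0129 / 90.53 = 0.0001425 mol.
Electrons per atom = n(e⁻)/n(M) = 0.0004263 / 0.0001425 = 2.99 ≈ 3, so the ion is M³⁺.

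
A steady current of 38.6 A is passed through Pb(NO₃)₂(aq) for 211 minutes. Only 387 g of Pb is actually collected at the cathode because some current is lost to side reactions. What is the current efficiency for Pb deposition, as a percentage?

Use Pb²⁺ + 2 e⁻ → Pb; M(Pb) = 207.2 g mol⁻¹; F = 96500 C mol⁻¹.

73.8 %

Q = I·t = 38.60 × 12660 = 488700 C; n(e⁻) = 488700/96500 = 5.064 mol.
Theoretical n(Pb) = n(e⁻)/2 = 2.532 mol, i.e. m_theo = 2.532 × 207.2 = 524.6 g.
Efficiency = m_actual / m_theo = 387 / 524.6 = 73.8 %.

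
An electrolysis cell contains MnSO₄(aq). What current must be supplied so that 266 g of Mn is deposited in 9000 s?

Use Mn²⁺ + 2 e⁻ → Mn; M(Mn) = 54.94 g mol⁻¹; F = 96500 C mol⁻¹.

104 A

n(Mn) = 266 / 54.94 = 4.842 mol.
n(e⁻) = 2 × 4.842 = 9.683 mol.
Q = n(e⁻)·F = 9.683 × 96500 = 934400 C.
I = Q/t = 934400 / 9000.0 s = 104 A.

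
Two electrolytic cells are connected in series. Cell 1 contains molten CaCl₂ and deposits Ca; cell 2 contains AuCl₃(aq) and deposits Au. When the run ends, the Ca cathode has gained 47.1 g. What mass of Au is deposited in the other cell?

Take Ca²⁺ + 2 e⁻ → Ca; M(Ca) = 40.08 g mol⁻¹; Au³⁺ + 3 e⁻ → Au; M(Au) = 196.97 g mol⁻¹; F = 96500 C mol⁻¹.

154 g

n(Ca) = 47.1 / 40.08 = 1.175 mol.
Since Ca²⁺ + 2 e⁻ → Ca, n(e⁻) passed = 2 × 1.175 = 2.350 mol.
Cells in series carry the same charge, so the same 2.350 mol of electrons passes through cell 2.
Au³⁺ + 3 e⁻ → Au, so n(Au) = 2.350 / 3 = 0.7834 mol.
m(Au) = 0.7834 × 196.97 = 154 g.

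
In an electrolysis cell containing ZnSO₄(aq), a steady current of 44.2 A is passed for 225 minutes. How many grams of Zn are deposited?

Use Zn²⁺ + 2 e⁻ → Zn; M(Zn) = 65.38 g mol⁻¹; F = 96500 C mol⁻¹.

Q = I·t = 44.20 A × 13500 s = 596700 C.
n(e⁻) = Q/F = 596700 / 96500 = 6.183 mol.
Zn²⁺ + 2 e⁻ → Zn, so n(Zn) = n(e⁻)/2 = 3.092 mol.
m = n·M = 3.092 × 65.38 = 202 g.

202 g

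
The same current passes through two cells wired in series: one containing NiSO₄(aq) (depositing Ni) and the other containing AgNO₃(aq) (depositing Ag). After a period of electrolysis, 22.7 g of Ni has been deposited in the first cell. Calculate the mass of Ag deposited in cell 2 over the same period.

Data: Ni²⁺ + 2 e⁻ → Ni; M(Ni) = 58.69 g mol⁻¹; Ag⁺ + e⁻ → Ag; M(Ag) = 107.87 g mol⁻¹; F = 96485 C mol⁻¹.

n(Ni) = 22.7 / 58.69 = 0.3868 mol.
Since Ni²⁺ + 2 e⁻ → Ni, n(e⁻) passed = 2 × 0.3868 = 0.7736 mol.
Cells in series carry the same charge, so the same 0.7736 mol of electrons passes through cell 2.
Ag⁺ + e⁻ → Ag, so n(Ag) = 0.7736 / 1 = 0.7736 mol.
m(Ag) = 0.7736 × 107.87 = 83.4 g.

83.4 g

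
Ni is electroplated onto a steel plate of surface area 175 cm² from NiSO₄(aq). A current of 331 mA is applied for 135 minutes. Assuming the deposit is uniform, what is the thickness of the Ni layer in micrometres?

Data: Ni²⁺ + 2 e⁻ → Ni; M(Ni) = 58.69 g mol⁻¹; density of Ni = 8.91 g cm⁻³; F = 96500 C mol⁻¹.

5.23 μm

Q = I·t = 0.3310 × 8100.0 = 2681 C; n(e⁻) = 0.02778 mol.
n(Ni) = n(e⁻)/2 = 0.01389 mol, so m = 0.01389 × 58.69 = 0.8153 g.
Volume = m/ρ = 0.8153 / 8.91 = 0.09150 cm³.
Thickness = V/A = 0.09150 / 175 = 5.23 × 10⁻⁴ cm = 5.23 μm.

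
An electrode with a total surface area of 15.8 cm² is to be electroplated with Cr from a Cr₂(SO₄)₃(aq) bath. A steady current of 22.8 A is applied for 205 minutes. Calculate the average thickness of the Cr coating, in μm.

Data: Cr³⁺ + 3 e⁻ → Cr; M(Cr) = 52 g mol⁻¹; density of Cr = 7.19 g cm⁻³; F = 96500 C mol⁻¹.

4430 μm

Q = I·t = 22.80 × 12300 = 280400 C; n(e⁻) = 2.906 mol.
n(Cr) = n(e⁻)/3 = 0.9687 mol, so m = 0.9687 × 52 = 50.37 g.
Volume = m/ρ = 50.37 / 7.19 = 7.006 cm³.
Thickness = V/A = 7.006 / 15.8 = 0.443 cm = 4430 μm.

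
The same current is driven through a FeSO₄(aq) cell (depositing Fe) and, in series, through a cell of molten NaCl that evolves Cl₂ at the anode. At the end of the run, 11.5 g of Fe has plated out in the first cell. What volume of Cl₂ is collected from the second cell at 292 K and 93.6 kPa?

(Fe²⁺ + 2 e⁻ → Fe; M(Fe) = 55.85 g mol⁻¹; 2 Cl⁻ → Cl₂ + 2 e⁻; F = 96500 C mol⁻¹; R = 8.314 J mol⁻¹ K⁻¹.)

5.34 L

n(Fe) = 11.5 / 55.85 = 0.2059 mol, so n(e⁻) = 2 × 0.2059 = 0.4118 mol.
The cells are in series, so the same 0.4118 mol of electrons passes through the second cell.
2 Cl⁻ → Cl₂ + 2 e⁻ — 2 mol e⁻ per mol Cl₂, so n(Cl₂) = 0.4118/2 = 0.2059 mol.
V = nRT/P = (0.2059 × 8.314 × 292) / (93.6 × 10³) = 0.00534 m³ = 5.34 L.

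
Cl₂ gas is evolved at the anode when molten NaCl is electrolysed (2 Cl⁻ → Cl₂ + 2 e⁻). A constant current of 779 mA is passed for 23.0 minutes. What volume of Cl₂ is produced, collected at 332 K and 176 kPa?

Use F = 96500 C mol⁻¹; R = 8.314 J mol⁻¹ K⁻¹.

Q = I·t = 0.7790 A × 1380.0 s = 1075 C.
n(e⁻) = Q/F = 1075 / 96500 = 0.01114 mol.
2 electrons are transferred per Cl₂ molecule, so n(Cl₂) = 0.01114 / 2 = 0.005570 mol.
V = nRT/P = (0.005570 × 8.314 × 332) / (176 × 10³ Pa) = 8.74 × 10⁻⁵ m³ = 0.0874 L.

0.0874 L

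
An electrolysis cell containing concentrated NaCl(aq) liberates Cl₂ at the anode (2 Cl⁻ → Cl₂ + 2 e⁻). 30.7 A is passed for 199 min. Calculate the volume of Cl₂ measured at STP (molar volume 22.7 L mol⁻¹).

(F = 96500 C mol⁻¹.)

43.1 L

Q = I·t = 30.70 A × 11940 s = 366600 C.
n(e⁻) = Q/F = 366600 / 96500 = 3.799 mol.
2 electrons are transferred per Cl₂ molecule, so n(Cl₂) = 3.799 / 2 = 1.899 mol.
V = n × V_m = 1.899 × 22.7 = 43.1 L.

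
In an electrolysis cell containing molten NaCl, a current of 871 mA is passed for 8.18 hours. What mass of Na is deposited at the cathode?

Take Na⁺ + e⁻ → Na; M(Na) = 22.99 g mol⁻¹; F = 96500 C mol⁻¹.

Q = I·t = 0.8710 A × 29448 s = 25650 C.
n(e⁻) = Q/F = 25650 / 96500 = 0.2658 mol.
Na⁺ + e⁻ → Na, so n(Na) = n(e⁻)/1 = 0.2658 mol.
m = n·M = 0.2658 × 22.99 = 6.11 g.

6.11 g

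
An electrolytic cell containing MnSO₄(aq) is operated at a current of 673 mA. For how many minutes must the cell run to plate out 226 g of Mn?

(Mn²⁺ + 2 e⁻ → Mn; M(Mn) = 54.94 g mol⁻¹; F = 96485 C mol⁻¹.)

19700 min

n(Mn) = m/M = 226 / 54.94 = 4.114 mol.
Each Mn atom requires 2 electrons, so n(e⁻) = 2 × 4.114 = 8.227 mol.
Q = n(e⁻)·F = 8.227 × 96485 = 793800 C.
t = Q/I = 793800 / 0.6730 A = 1179000 s = 19700 min.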